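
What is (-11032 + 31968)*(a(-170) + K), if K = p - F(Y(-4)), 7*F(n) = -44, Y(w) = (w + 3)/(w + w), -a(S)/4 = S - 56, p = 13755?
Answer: 2149226952/7 ≈ 3.0703e+8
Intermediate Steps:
a(S) = 224 - 4*S (a(S) = -4*(S - 56) = -4*(-56 + S) = 224 - 4*S)
Y(w) = (3 + w)/(2*w) (Y(w) = (3 + w)/((2*w)) = (3 + w)*(1/(2*w)) = (3 + w)/(2*w))
F(n) = -44/7 (F(n) = (⅐)*(-44) = -44/7)
K = 96329/7 (K = 13755 - 1*(-44/7) = 13755 + 44/7 = 96329/7 ≈ 13761.)
(-11032 + 31968)*(a(-170) + K) = (-11032 + 31968)*((224 - 4*(-170)) + 96329/7) = 20936*((224 + 680) + 96329/7) = 20936*(904 + 96329/7) = 20936*(102657/7) = 2149226952/7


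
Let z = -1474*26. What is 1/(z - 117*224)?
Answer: -1/64532 ≈ -1.5496e-5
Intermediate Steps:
z = -38324
1/(z - 117*224) = 1/(-38324 - 117*224) = 1/(-38324 - 26208) = 1/(-64532) = -1/64532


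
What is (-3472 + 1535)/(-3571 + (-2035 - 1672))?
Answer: 1937/7278 ≈ 0.26614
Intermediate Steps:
(-3472 + 1535)/(-3571 + (-2035 - 1672)) = -1937/(-3571 - 3707) = -1937/(-7278) = -1937*(-1/7278) = 1937/7278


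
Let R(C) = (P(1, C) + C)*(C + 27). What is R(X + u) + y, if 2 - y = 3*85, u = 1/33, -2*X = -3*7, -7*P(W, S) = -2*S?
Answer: 864351/3388 ≈ 255.12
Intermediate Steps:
P(W, S) = 2*S/7 (P(W, S) = -(-2)*S/7 = 2*S/7)
X = 21/2 (X = -(-3)*7/2 = -1/2*(-21) = 21/2 ≈ 10.500)
u = 1/33 ≈ 0.030303
R(C) = 9*C*(27 + C)/7 (R(C) = (2*C/7 + C)*(C + 27) = (9*C/7)*(27 + C) = 9*C*(27 + C)/7)
y = -253 (y = 2 - 3*85 = 2 - 1*255 = 2 - 255 = -253)
R(X + u) + y = 9*(21/2 + 1/33)*(27 + (21/2 + 1/33))/7 - 253 = (9/7)*(695/66)*(27 + 695/66) - 253 = (9/7)*(695/66)*(2477/66) - 253 = 1721515/3388 - 253 = 864351/3388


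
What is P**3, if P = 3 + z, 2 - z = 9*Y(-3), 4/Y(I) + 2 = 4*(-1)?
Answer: 1331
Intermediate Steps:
Y(I) = -2/3 (Y(I) = 4/(-2 + 4*(-1)) = 4/(-2 - 4) = 4/(-6) = 4*(-1/6) = -2/3)
z = 8 (z = 2 - 9*(-2)/3 = 2 - 1*(-6) = 2 + 6 = 8)
P = 11 (P = 3 + 8 = 11)
P**3 = 11**3 = 1331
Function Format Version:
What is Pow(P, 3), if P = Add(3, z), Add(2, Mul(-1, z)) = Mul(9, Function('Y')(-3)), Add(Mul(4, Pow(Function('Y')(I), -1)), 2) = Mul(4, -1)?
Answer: 1331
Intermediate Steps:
Function('Y')(I) = Rational(-2, 3) (Function('Y')(I) = Mul(4, Pow(Add(-2, Mul(4, -1)), -1)) = Mul(4, Pow(Add(-2, -4), -1)) = Mul(4, Pow(-6, -1)) = Mul(4, Rational(-1, 6)) = Rational(-2, 3))
z = 8 (z = Add(2, Mul(-1, Mul(9, Rational(-2, 3)))) = Add(2, Mul(-1, -6)) = Add(2, 6) = 8)
P = 11 (P = Add(3, 8) = 11)
Pow(P, 3) = Pow(11, 3) = 1331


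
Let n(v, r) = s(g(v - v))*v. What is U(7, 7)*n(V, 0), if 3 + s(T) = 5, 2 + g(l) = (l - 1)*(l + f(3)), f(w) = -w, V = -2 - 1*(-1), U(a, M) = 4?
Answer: -8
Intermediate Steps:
V = -1 (V = -2 + 1 = -1)
g(l) = -2 + (-1 + l)*(-3 + l) (g(l) = -2 + (l - 1)*(l - 1*3) = -2 + (-1 + l)*(l - 3) = -2 + (-1 + l)*(-3 + l))
s(T) = 2 (s(T) = -3 + 5 = 2)
n(v, r) = 2*v
U(7, 7)*n(V, 0) = 4*(2*(-1)) = 4*(-2) = -8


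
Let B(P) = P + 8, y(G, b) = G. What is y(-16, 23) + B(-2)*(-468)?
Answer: -2824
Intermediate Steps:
B(P) = 8 + P
y(-16, 23) + B(-2)*(-468) = -16 + (8 - 2)*(-468) = -16 + 6*(-468) = -16 - 2808 = -2824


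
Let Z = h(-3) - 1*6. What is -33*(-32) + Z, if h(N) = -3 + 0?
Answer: 1047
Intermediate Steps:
h(N) = -3
Z = -9 (Z = -3 - 1*6 = -3 - 6 = -9)
-33*(-32) + Z = -33*(-32) - 9 = 1056 - 9 = 1047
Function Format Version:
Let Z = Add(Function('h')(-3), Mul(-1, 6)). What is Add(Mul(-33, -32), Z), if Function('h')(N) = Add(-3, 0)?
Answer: 1047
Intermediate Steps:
Function('h')(N) = -3
Z = -9 (Z = Add(-3, Mul(-1, 6)) = Add(-3, -6) = -9)
Add(Mul(-33, -32), Z) = Add(Mul(-33, -32), -9) = Add(1056, -9) = 1047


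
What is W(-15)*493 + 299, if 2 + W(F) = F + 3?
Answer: -6603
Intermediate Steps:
W(F) = 1 + F (W(F) = -2 + (F + 3) = -2 + (3 + F) = 1 + F)
W(-15)*493 + 299 = (1 - 15)*493 + 299 = -14*493 + 299 = -6902 + 299 = -6603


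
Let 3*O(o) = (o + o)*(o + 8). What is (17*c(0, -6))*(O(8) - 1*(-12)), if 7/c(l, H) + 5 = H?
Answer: -34748/33 ≈ -1053.0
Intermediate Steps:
O(o) = 2*o*(8 + o)/3 (O(o) = ((o + o)*(o + 8))/3 = ((2*o)*(8 + o))/3 = (2*o*(8 + o))/3 = 2*o*(8 + o)/3)
c(l, H) = 7/(-5 + H)
(17*c(0, -6))*(O(8) - 1*(-12)) = (17*(7/(-5 - 6)))*((⅔)*8*(8 + 8) - 1*(-12)) = (17*(7/(-11)))*((⅔)*8*16 + 12) = (17*(7*(-1/11)))*(256/3 + 12) = (17*(-7/11))*(292/3) = -119/11*292/3 = -34748/33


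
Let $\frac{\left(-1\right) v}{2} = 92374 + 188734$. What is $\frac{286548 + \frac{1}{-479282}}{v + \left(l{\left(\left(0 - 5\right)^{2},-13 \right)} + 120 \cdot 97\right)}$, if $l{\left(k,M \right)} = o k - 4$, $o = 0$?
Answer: $- \frac{27467459707}{52776616712} \approx -0.52045$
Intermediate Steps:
$v = -562216$ ($v = - 2 \left(92374 + 188734\right) = \left(-2\right) 281108 = -562216$)
$l{\left(k,M \right)} = -4$ ($l{\left(k,M \right)} = 0 k - 4 = 0 - 4 = -4$)
$\frac{286548 + \frac{1}{-479282}}{v + \left(l{\left(\left(0 - 5\right)^{2},-13 \right)} + 120 \cdot 97\right)} = \frac{286548 + \frac{1}{-479282}}{-562216 + \left(-4 + 120 \cdot 97\right)} = \frac{286548 - \frac{1}{479282}}{-562216 + \left(-4 + 11640\right)} = \frac{137337298535}{479282 \left(-562216 + 11636\right)} = \frac{137337298535}{479282 \left(-550580\right)} = \frac{137337298535}{479282} \left(- \frac{1}{550580}\right) = - \frac{27467459707}{52776616712}$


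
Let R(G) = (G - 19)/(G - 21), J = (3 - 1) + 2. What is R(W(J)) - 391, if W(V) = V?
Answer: -6632/17 ≈ -390.12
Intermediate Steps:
J = 4 (J = 2 + 2 = 4)
R(G) = (-19 + G)/(-21 + G)
R(W(J)) - 391 = (-19 + 4)/(-21 + 4) - 391 = -15/(-17) - 391 = -1/17*(-15) - 391 = 15/17 - 391 = -6632/17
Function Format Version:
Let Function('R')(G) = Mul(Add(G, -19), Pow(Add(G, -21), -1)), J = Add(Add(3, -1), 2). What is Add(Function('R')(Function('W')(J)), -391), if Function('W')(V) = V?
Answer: Rational(-6632, 17) ≈ -390.12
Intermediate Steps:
J = 4 (J = Add(2, 2) = 4)
Function('R')(G) = Mul(Pow(Add(-21, G), -1), Add(-19, G)) (Function('R')(G) = Mul(Add(-19, G), Pow(Add(-21, G), -1)) = Mul(Pow(Add(-21, G), -1), Add(-19, G)))
Add(Function('R')(Function('W')(J)), -391) = Add(Mul(Pow(Add(-21, 4), -1), Add(-19, 4)), -391) = Add(Mul(Pow(-17, -1), -15), -391) = Add(Mul(Rational(-1, 17), -15), -391) = Add(Rational(15, 17), -391) = Rational(-6632, 17)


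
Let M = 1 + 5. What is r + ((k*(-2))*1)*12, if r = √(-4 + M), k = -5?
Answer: 120 + √2 ≈ 121.41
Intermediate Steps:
M = 6
r = √2 (r = √(-4 + 6) = √2 ≈ 1.4142)
r + ((k*(-2))*1)*12 = √2 + (-5*(-2)*1)*12 = √2 + (10*1)*12 = √2 + 10*12 = √2 + 120 = 120 + √2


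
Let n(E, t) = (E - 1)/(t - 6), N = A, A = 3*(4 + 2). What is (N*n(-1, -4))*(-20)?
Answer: -72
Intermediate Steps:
A = 18 (A = 3*6 = 18)
N = 18
n(E, t) = (-1 + E)/(-6 + t)
(N*n(-1, -4))*(-20) = (18*((-1 - 1)/(-6 - 4)))*(-20) = (18*(-2/(-10)))*(-20) = (18*(-⅒*(-2)))*(-20) = (18*(⅕))*(-20) = (18/5)*(-20) = -72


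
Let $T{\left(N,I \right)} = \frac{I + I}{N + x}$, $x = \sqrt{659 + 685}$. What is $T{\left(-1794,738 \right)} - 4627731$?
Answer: $- \frac{1240653252183}{268091} - \frac{984 \sqrt{21}}{268091} \approx -4.6277 \cdot 10^{6}$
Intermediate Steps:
$x = 8 \sqrt{21}$ ($x = \sqrt{1344} = 8 \sqrt{21} \approx 36.661$)
$T{\left(N,I \right)} = \frac{2 I}{N + 8 \sqrt{21}}$ ($T{\left(N,I \right)} = \frac{I + I}{N + 8 \sqrt{21}} = \frac{2 I}{N + 8 \sqrt{21}}$)
$T{\left(-1794,738 \right)} - 4627731 = 2 \cdot 738 \frac{1}{-1794 + 8 \sqrt{21}} - 4627731 = \frac{1476}{-1794 + 8 \sqrt{21}} - 4627731 = -4627731 + \frac{1476}{-1794 + 8 \sqrt{21}}$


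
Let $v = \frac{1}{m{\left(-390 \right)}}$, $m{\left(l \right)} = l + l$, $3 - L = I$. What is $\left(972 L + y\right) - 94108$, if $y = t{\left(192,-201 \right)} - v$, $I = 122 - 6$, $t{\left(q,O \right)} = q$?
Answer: $- \frac{158926559}{780} \approx -2.0375 \cdot 10^{5}$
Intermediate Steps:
$I = 116$
$L = -113$ ($L = 3 - 116 = -113$)
$m{\left(l \right)} = 2 l$
$v = - \frac{1}{780}$ ($v = \frac{1}{2 \left(-390\right)} = \frac{1}{-780} = - \frac{1}{780} \approx -0.0012821$)
$y = \frac{149761}{780}$ ($y = 192 - - \frac{1}{780} = 192 + \frac{1}{780} = \frac{149761}{780} \approx 192.0$)
$\left(972 L + y\right) - 94108 = \left(972 \left(-113\right) + \frac{149761}{780}\right) - 94108 = \left(-109836 + \frac{149761}{780}\right) - 94108 = - \frac{85522319}{780} - 94108 = - \frac{158926559}{780}$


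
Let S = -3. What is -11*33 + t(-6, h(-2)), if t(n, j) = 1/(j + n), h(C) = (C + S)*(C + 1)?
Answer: -364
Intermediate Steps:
h(C) = (1 + C)*(-3 + C) (h(C) = (C - 3)*(C + 1) = (-3 + C)*(1 + C) = (1 + C)*(-3 + C))
-11*33 + t(-6, h(-2)) = -11*33 + 1/((-3 + (-2)² - 2*(-2)) - 6) = -363 + 1/((-3 + 4 + 4) - 6) = -363 + 1/(5 - 6) = -363 + 1/(-1) = -363 - 1 = -364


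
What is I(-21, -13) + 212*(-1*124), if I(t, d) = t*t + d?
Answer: -25860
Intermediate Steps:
I(t, d) = d + t² (I(t, d) = t² + d = d + t²)
I(-21, -13) + 212*(-1*124) = (-13 + (-21)²) + 212*(-1*124) = (-13 + 441) + 212*(-124) = 428 - 26288 = -25860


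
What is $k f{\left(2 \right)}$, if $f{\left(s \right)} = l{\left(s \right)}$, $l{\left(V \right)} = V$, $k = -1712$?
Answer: $-3424$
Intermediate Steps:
$f{\left(s \right)} = s$
$k f{\left(2 \right)} = \left(-1712\right) 2 = -3424$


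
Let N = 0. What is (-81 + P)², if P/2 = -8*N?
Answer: 6561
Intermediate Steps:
P = 0 (P = 2*(-8*0) = 2*0 = 0)
(-81 + P)² = (-81 + 0)² = (-81)² = 6561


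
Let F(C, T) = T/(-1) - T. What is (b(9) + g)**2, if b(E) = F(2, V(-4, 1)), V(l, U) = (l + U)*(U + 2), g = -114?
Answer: 9216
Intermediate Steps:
V(l, U) = (2 + U)*(U + l) (V(l, U) = (U + l)*(2 + U) = (2 + U)*(U + l))
F(C, T) = -2*T (F(C, T) = T*(-1) - T = -T - T = -2*T)
b(E) = 18 (b(E) = -2*(1**2 + 2*1 + 2*(-4) + 1*(-4)) = -2*(1 + 2 - 8 - 4) = -2*(-9) = 18)
(b(9) + g)**2 = (18 - 114)**2 = (-96)**2 = 9216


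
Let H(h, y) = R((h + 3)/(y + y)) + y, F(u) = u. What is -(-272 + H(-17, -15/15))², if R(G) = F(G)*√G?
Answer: -74872 + 3822*√7 ≈ -64760.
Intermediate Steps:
R(G) = G^(3/2) (R(G) = G*√G = G^(3/2))
H(h, y) = y + √2*((3 + h)/y)^(3/2)/4 (H(h, y) = ((h + 3)/(y + y))^(3/2) + y = ((3 + h)/((2*y)))^(3/2) + y = ((3 + h)*(1/(2*y)))^(3/2) + y = ((3 + h)/(2*y))^(3/2) + y = √2*((3 + h)/y)^(3/2)/4 + y = y + √2*((3 + h)/y)^(3/2)/4)
-(-272 + H(-17, -15/15))² = -(-272 + ((-15/15)² + √2*√((3 - 17)/((-15/15)))*(3 - 17)/4)/((-15/15)))² = -(-272 + ((-15*1/15)² + (¼)*√2*√(-14/(-15*1/15))*(-14))/((-15*1/15)))² = -(-272 + ((-1)² + (¼)*√2*√(-14/(-1))*(-14))/(-1))² = -(-272 - (1 + (¼)*√2*√(-1*(-14))*(-14)))² = -(-272 - (1 + (¼)*√2*√14*(-14)))² = -(-272 - (1 - 7*√7))² = -(-272 + (-1 + 7*√7))² = -(-273 + 7*√7)²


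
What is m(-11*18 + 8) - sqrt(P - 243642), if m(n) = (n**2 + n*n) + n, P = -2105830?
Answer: 72010 - 4*I*sqrt(146842) ≈ 72010.0 - 1532.8*I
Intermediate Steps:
m(n) = n + 2*n**2 (m(n) = (n**2 + n**2) + n = 2*n**2 + n = n + 2*n**2)
m(-11*18 + 8) - sqrt(P - 243642) = (-11*18 + 8)*(1 + 2*(-11*18 + 8)) - sqrt(-2105830 - 243642) = (-198 + 8)*(1 + 2*(-198 + 8)) - sqrt(-2349472) = -190*(1 + 2*(-190)) - 4*I*sqrt(146842) = -190*(1 - 380) - 4*I*sqrt(146842) = -190*(-379) - 4*I*sqrt(146842) = 72010 - 4*I*sqrt(146842)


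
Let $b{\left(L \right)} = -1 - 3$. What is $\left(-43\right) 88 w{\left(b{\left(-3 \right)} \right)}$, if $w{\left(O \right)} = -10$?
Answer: $37840$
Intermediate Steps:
$b{\left(L \right)} = -4$
$\left(-43\right) 88 w{\left(b{\left(-3 \right)} \right)} = \left(-43\right) 88 \left(-10\right) = \left(-3784\right) \left(-10\right) = 37840$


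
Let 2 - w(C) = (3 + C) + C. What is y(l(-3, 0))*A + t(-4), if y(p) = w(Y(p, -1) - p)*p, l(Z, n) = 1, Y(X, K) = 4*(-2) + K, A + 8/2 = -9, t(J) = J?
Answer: -251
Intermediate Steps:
A = -13 (A = -4 - 9 = -13)
Y(X, K) = -8 + K
w(C) = -1 - 2*C (w(C) = 2 - ((3 + C) + C) = 2 - (3 + 2*C) = 2 + (-3 - 2*C) = -1 - 2*C)
y(p) = p*(17 + 2*p) (y(p) = (-1 - 2*((-8 - 1) - p))*p = (-1 - 2*(-9 - p))*p = (-1 + (18 + 2*p))*p = (17 + 2*p)*p = p*(17 + 2*p))
y(l(-3, 0))*A + t(-4) = (1*(17 + 2*1))*(-13) - 4 = (1*(17 + 2))*(-13) - 4 = (1*19)*(-13) - 4 = 19*(-13) - 4 = -247 - 4 = -251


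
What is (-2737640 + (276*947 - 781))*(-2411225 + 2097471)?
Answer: 777184031946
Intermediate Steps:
(-2737640 + (276*947 - 781))*(-2411225 + 2097471) = (-2737640 + (261372 - 781))*(-313754) = (-2737640 + 260591)*(-313754) = -2477049*(-313754) = 777184031946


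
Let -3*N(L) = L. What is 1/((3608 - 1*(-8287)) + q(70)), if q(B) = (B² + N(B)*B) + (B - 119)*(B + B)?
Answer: 3/24905 ≈ 0.00012046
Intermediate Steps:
N(L) = -L/3
q(B) = 2*B²/3 + 2*B*(-119 + B) (q(B) = (B² + (-B/3)*B) + (B - 119)*(B + B) = (B² - B²/3) + (-119 + B)*(2*B) = 2*B²/3 + 2*B*(-119 + B))
1/((3608 - 1*(-8287)) + q(70)) = 1/((3608 - 1*(-8287)) + (⅔)*70*(-357 + 4*70)) = 1/((3608 + 8287) + (⅔)*70*(-357 + 280)) = 1/(11895 + (⅔)*70*(-77)) = 1/(11895 - 10780/3) = 1/(24905/3) = 3/24905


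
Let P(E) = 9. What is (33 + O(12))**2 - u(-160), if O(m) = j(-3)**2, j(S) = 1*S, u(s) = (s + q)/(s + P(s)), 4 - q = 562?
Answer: 265646/151 ≈ 1759.2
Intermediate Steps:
q = -558 (q = 4 - 1*562 = 4 - 562 = -558)
u(s) = (-558 + s)/(9 + s) (u(s) = (s - 558)/(s + 9) = (-558 + s)/(9 + s))
j(S) = S
O(m) = 9 (O(m) = (-3)**2 = 9)
(33 + O(12))**2 - u(-160) = (33 + 9)**2 - (-558 - 160)/(9 - 160) = 42**2 - (-718)/(-151) = 1764 - (-1)*(-718)/151 = 1764 - 1*718/151 = 1764 - 718/151 = 265646/151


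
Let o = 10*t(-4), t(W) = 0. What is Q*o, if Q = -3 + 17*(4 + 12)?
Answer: 0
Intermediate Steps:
Q = 269 (Q = -3 + 17*16 = -3 + 272 = 269)
o = 0 (o = 10*0 = 0)
Q*o = 269*0 = 0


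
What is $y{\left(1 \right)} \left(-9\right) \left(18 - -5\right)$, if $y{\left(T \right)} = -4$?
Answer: $828$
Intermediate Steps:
$y{\left(1 \right)} \left(-9\right) \left(18 - -5\right) = \left(-4\right) \left(-9\right) \left(18 - -5\right) = 36 \left(18 + 5\right) = 36 \cdot 23 = 828$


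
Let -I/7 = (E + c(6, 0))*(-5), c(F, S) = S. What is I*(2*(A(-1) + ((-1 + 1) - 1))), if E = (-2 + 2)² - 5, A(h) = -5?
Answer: 2100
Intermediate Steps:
E = -5 (E = 0² - 5 = 0 - 5 = -5)
I = -175 (I = -7*(-5 + 0)*(-5) = -(-35)*(-5) = -7*25 = -175)
I*(2*(A(-1) + ((-1 + 1) - 1))) = -350*(-5 + ((-1 + 1) - 1)) = -350*(-5 + (0 - 1)) = -350*(-5 - 1) = -350*(-6) = -175*(-12) = 2100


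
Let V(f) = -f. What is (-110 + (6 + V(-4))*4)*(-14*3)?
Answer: 2940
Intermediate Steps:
(-110 + (6 + V(-4))*4)*(-14*3) = (-110 + (6 - 1*(-4))*4)*(-14*3) = (-110 + (6 + 4)*4)*(-42) = (-110 + 10*4)*(-42) = (-110 + 40)*(-42) = -70*(-42) = 2940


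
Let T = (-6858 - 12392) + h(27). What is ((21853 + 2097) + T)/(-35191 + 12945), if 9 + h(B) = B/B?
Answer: -2346/11123 ≈ -0.21091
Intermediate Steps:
h(B) = -8 (h(B) = -9 + B/B = -9 + 1 = -8)
T = -19258 (T = (-6858 - 12392) - 8 = -19250 - 8 = -19258)
((21853 + 2097) + T)/(-35191 + 12945) = ((21853 + 2097) - 19258)/(-35191 + 12945) = (23950 - 19258)/(-22246) = 4692*(-1/22246) = -2346/11123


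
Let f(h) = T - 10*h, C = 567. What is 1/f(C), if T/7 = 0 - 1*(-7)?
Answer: -1/5621 ≈ -0.00017790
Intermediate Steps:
T = 49 (T = 7*(0 - 1*(-7)) = 7*(0 + 7) = 7*7 = 49)
f(h) = 49 - 10*h
1/f(C) = 1/(49 - 10*567) = 1/(49 - 5670) = 1/(-5621) = -1/5621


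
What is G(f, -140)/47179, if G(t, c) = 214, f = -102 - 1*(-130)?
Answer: 214/47179 ≈ 0.0045359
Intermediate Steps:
f = 28 (f = -102 + 130 = 28)
G(f, -140)/47179 = 214/47179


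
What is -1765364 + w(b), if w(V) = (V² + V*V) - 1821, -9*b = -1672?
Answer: -137550817/81 ≈ -1.6982e+6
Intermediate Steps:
b = 1672/9 (b = -⅑*(-1672) = 1672/9 ≈ 185.78)
w(V) = -1821 + 2*V² (w(V) = (V² + V²) - 1821 = 2*V² - 1821 = -1821 + 2*V²)
-1765364 + w(b) = -1765364 + (-1821 + 2*(1672/9)²) = -1765364 + (-1821 + 2*(2795584/81)) = -1765364 + (-1821 + 5591168/81) = -1765364 + 5443667/81 = -137550817/81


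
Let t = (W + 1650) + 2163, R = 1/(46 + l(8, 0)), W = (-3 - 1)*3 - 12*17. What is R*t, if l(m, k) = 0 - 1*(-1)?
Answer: 3597/47 ≈ 76.532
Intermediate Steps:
l(m, k) = 1 (l(m, k) = 0 + 1 = 1)
W = -216 (W = -4*3 - 204 = -12 - 204 = -216)
R = 1/47 (R = 1/(46 + 1) = 1/47 ≈ 0.021277)
t = 3597 (t = (-216 + 1650) + 2163 = 1434 + 2163 = 3597)
R*t = (1/47)*3597 = 3597/47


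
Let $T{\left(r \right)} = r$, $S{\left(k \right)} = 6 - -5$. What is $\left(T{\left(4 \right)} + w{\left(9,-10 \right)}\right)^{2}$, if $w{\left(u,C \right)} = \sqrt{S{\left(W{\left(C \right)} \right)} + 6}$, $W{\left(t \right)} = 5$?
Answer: $\left(4 + \sqrt{17}\right)^{2} \approx 65.985$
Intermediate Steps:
$S{\left(k \right)} = 11$ ($S{\left(k \right)} = 6 + 5 = 11$)
$w{\left(u,C \right)} = \sqrt{17}$ ($w{\left(u,C \right)} = \sqrt{11 + 6} = \sqrt{17}$)
$\left(T{\left(4 \right)} + w{\left(9,-10 \right)}\right)^{2} = \left(4 + \sqrt{17}\right)^{2}$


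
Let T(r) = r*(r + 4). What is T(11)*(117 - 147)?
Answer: -4950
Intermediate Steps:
T(r) = r*(4 + r)
T(11)*(117 - 147) = (11*(4 + 11))*(117 - 147) = (11*15)*(-30) = 165*(-30) = -4950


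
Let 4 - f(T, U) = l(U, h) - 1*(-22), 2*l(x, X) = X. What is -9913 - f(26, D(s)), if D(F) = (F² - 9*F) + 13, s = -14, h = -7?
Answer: -19797/2 ≈ -9898.5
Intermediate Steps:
l(x, X) = X/2
D(F) = 13 + F² - 9*F
f(T, U) = -29/2 (f(T, U) = 4 - ((½)*(-7) - 1*(-22)) = 4 - (-7/2 + 22) = 4 - 1*37/2 = 4 - 37/2 = -29/2)
-9913 - f(26, D(s)) = -9913 - 1*(-29/2) = -9913 + 29/2 = -19797/2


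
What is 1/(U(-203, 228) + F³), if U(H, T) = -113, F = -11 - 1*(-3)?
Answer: -1/625 ≈ -0.0016000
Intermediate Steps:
F = -8 (F = -11 + 3 = -8)
1/(U(-203, 228) + F³) = 1/(-113 + (-8)³) = 1/(-113 - 512) = 1/(-625) = -1/625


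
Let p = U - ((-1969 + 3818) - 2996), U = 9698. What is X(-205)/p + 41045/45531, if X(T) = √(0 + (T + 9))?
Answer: 41045/45531 + 14*I/10845 ≈ 0.90147 + 0.0012909*I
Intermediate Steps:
X(T) = √(9 + T) (X(T) = √(0 + (9 + T)) = √(9 + T))
p = 10845 (p = 9698 - ((-1969 + 3818) - 2996) = 9698 - (1849 - 2996) = 9698 - 1*(-1147) = 9698 + 1147 = 10845)
X(-205)/p + 41045/45531 = √(9 - 205)/10845 + 41045/45531 = √(-196)*(1/10845) + 41045*(1/45531) = (14*I)*(1/10845) + 41045/45531 = 14*I/10845 + 41045/45531 = 41045/45531 + 14*I/10845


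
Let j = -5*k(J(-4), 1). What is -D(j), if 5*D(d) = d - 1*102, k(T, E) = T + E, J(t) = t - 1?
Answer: 82/5 ≈ 16.400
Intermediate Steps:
J(t) = -1 + t
k(T, E) = E + T
j = 20 (j = -5*(1 + (-1 - 4)) = -5*(1 - 5) = -5*(-4) = 20)
D(d) = -102/5 + d/5 (D(d) = (d - 1*102)/5 = (d - 102)/5 = (-102 + d)/5 = -102/5 + d/5)
-D(j) = -(-102/5 + (⅕)*20) = -(-102/5 + 4) = -1*(-82/5) = 82/5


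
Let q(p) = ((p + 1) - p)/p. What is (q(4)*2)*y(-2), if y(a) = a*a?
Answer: 2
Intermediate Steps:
q(p) = 1/p (q(p) = ((1 + p) - p)/p = 1/p)
y(a) = a**2
(q(4)*2)*y(-2) = (2/4)*(-2)**2 = ((1/4)*2)*4 = (1/2)*4 = 2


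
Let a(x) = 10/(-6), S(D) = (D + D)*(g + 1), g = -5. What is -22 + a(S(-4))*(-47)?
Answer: 169/3 ≈ 56.333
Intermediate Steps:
S(D) = -8*D (S(D) = (D + D)*(-5 + 1) = (2*D)*(-4) = -8*D)
a(x) = -5/3 (a(x) = 10*(-⅙) = -5/3)
-22 + a(S(-4))*(-47) = -22 - 5/3*(-47) = -22 + 235/3 = 169/3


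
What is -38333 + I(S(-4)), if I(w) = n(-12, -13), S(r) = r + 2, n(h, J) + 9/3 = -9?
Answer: -38345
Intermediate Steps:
n(h, J) = -12 (n(h, J) = -3 - 9 = -12)
S(r) = 2 + r
I(w) = -12
-38333 + I(S(-4)) = -38333 - 12 = -38345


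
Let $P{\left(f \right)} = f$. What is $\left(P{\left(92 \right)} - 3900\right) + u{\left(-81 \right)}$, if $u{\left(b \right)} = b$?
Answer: $-3889$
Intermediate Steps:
$\left(P{\left(92 \right)} - 3900\right) + u{\left(-81 \right)} = \left(92 - 3900\right) - 81 = -3808 - 81 = -3889$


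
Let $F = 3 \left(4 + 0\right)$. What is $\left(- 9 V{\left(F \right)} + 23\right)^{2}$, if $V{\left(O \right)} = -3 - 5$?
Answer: $9025$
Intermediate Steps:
$F = 12$ ($F = 3 \cdot 4 = 12$)
$V{\left(O \right)} = -8$
$\left(- 9 V{\left(F \right)} + 23\right)^{2} = \left(\left(-9\right) \left(-8\right) + 23\right)^{2} = \left(72 + 23\right)^{2} = 95^{2} = 9025$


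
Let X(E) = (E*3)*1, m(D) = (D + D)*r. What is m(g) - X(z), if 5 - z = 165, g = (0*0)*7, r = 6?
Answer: 480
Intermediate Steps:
g = 0 (g = 0*7 = 0)
z = -160 (z = 5 - 1*165 = 5 - 165 = -160)
m(D) = 12*D (m(D) = (D + D)*6 = (2*D)*6 = 12*D)
X(E) = 3*E (X(E) = (3*E)*1 = 3*E)
m(g) - X(z) = 12*0 - 3*(-160) = 0 - 1*(-480) = 0 + 480 = 480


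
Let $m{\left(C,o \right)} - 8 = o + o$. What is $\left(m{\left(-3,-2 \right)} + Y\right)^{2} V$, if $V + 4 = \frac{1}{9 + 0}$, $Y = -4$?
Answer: $0$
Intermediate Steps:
$m{\left(C,o \right)} = 8 + 2 o$ ($m{\left(C,o \right)} = 8 + \left(o + o\right) = 8 + 2 o$)
$V = - \frac{35}{9}$ ($V = -4 + \frac{1}{9 + 0} = -4 + \frac{1}{9} = - \frac{35}{9} \approx -3.8889$)
$\left(m{\left(-3,-2 \right)} + Y\right)^{2} V = \left(\left(8 + 2 \left(-2\right)\right) - 4\right)^{2} \left(- \frac{35}{9}\right) = \left(\left(8 - 4\right) - 4\right)^{2} \left(- \frac{35}{9}\right) = \left(4 - 4\right)^{2} \left(- \frac{35}{9}\right) = 0^{2} \left(- \frac{35}{9}\right) = 0 \left(- \frac{35}{9}\right) = 0$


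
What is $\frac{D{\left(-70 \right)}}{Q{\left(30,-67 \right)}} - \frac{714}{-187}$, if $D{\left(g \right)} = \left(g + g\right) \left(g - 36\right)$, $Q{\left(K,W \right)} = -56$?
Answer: $- \frac{2873}{11} \approx -261.18$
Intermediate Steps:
$D{\left(g \right)} = 2 g \left(-36 + g\right)$
$\frac{D{\left(-70 \right)}}{Q{\left(30,-67 \right)}} - \frac{714}{-187} = \frac{2 \left(-70\right) \left(-36 - 70\right)}{-56} - \frac{714}{-187} = 2 \left(-70\right) \left(-106\right) \left(- \frac{1}{56}\right) - - \frac{42}{11} = 14840 \left(- \frac{1}{56}\right) + \frac{42}{11} = -265 + \frac{42}{11} = - \frac{2873}{11}$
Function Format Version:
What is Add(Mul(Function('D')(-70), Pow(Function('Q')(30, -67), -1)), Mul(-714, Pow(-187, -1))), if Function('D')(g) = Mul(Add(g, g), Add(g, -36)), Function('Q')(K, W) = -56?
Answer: Rational(-2873, 11) ≈ -261.18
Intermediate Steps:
Function('D')(g) = Mul(2, g, Add(-36, g)) (Function('D')(g) = Mul(Mul(2, g), Add(-36, g)) = Mul(2, g, Add(-36, g)))
Add(Mul(Function('D')(-70), Pow(Function('Q')(30, -67), -1)), Mul(-714, Pow(-187, -1))) = Add(Mul(Mul(2, -70, Add(-36, -70)), Pow(-56, -1)), Mul(-714, Pow(-187, -1))) = Add(Mul(Mul(2, -70, -106), Rational(-1, 56)), Mul(-714, Rational(-1, 187))) = Add(Mul(14840, Rational(-1, 56)), Rational(42, 11)) = Add(-265, Rational(42, 11)) = Rational(-2873, 11)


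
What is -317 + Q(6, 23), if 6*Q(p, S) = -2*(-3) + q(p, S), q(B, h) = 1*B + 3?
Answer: -629/2 ≈ -314.50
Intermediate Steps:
q(B, h) = 3 + B (q(B, h) = B + 3 = 3 + B)
Q(p, S) = 3/2 + p/6 (Q(p, S) = (-2*(-3) + (3 + p))/6 = (6 + (3 + p))/6 = (9 + p)/6 = 3/2 + p/6)
-317 + Q(6, 23) = -317 + (3/2 + (1/6)*6) = -317 + (3/2 + 1) = -317 + 5/2 = -629/2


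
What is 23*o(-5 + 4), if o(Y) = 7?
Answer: 161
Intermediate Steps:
23*o(-5 + 4) = 23*7 = 161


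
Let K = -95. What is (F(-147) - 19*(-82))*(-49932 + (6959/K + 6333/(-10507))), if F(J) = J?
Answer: -3706778290532/52535 ≈ -7.0558e+7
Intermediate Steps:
(F(-147) - 19*(-82))*(-49932 + (6959/K + 6333/(-10507))) = (-147 - 19*(-82))*(-49932 + (6959/(-95) + 6333/(-10507))) = (-147 + 1558)*(-49932 + (6959*(-1/95) + 6333*(-1/10507))) = 1411*(-49932 + (-6959/95 - 6333/10507)) = 1411*(-49932 - 3879992/52535) = 1411*(-2627057612/52535) = -3706778290532/52535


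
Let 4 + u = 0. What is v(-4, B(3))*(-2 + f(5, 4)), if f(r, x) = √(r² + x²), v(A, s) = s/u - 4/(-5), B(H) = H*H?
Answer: 29/10 - 29*√41/20 ≈ -6.3845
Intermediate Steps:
u = -4 (u = -4 + 0 = -4)
B(H) = H²
v(A, s) = ⅘ - s/4 (v(A, s) = s/(-4) - 4/(-5) = s*(-¼) - 4*(-⅕) = -s/4 + ⅘ = ⅘ - s/4)
v(-4, B(3))*(-2 + f(5, 4)) = (⅘ - ¼*3²)*(-2 + √(5² + 4²)) = (⅘ - ¼*9)*(-2 + √(25 + 16)) = (⅘ - 9/4)*(-2 + √41) = -29*(-2 + √41)/20 = 29/10 - 29*√41/20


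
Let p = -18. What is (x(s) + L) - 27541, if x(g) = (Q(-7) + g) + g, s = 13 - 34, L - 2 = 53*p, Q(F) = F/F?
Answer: -28534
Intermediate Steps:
Q(F) = 1
L = -952 (L = 2 + 53*(-18) = 2 - 954 = -952)
s = -21
x(g) = 1 + 2*g (x(g) = (1 + g) + g = 1 + 2*g)
(x(s) + L) - 27541 = ((1 + 2*(-21)) - 952) - 27541 = ((1 - 42) - 952) - 27541 = (-41 - 952) - 27541 = -993 - 27541 = -28534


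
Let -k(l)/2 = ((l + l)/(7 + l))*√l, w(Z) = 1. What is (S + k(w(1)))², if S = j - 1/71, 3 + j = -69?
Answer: 106028209/20164 ≈ 5258.3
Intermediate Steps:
j = -72 (j = -3 - 69 = -72)
S = -5113/71 (S = -72 - 1/71 = -5113/71 ≈ -72.014)
k(l) = -4*l^(3/2)/(7 + l) (k(l) = -2*(l + l)/(7 + l)*√l = -2*(2*l)/(7 + l)*√l = -2*2*l/(7 + l)*√l = -4*l^(3/2)/(7 + l))
(S + k(w(1)))² = (-5113/71 - 4*1^(3/2)/(7 + 1))² = (-5113/71 - 4*1/8)² = (-5113/71 - 4*1*⅛)² = (-5113/71 - ½)² = (-10297/142)² = 106028209/20164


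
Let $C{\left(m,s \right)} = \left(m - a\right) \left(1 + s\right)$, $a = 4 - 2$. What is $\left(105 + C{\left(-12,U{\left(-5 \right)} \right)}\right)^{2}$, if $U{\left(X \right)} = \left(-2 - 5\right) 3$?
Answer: $148225$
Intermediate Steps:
$a = 2$
$U{\left(X \right)} = -21$ ($U{\left(X \right)} = \left(-7\right) 3 = -21$)
$C{\left(m,s \right)} = \left(1 + s\right) \left(-2 + m\right)$ ($C{\left(m,s \right)} = \left(m - 2\right) \left(1 + s\right) = \left(-2 + m\right) \left(1 + s\right) = \left(1 + s\right) \left(-2 + m\right)$)
$\left(105 + C{\left(-12,U{\left(-5 \right)} \right)}\right)^{2} = \left(105 - -280\right)^{2} = \left(105 + \left(-2 - 12 + 42 + 252\right)\right)^{2} = \left(105 + 280\right)^{2} = 385^{2} = 148225$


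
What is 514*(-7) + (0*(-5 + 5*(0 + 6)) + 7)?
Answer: -3591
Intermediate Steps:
514*(-7) + (0*(-5 + 5*(0 + 6)) + 7) = -3598 + (0*(-5 + 5*6) + 7) = -3598 + (0*(-5 + 30) + 7) = -3598 + (0*25 + 7) = -3598 + (0 + 7) = -3598 + 7 = -3591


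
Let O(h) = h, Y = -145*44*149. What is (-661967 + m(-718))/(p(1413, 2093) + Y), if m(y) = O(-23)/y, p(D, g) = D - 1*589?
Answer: 475292283/681953528 ≈ 0.69696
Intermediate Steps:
Y = -950620 (Y = -6380*149 = -950620)
p(D, g) = -589 + D (p(D, g) = D - 589 = -589 + D)
m(y) = -23/y
(-661967 + m(-718))/(p(1413, 2093) + Y) = (-661967 - 23/(-718))/((-589 + 1413) - 950620) = (-661967 - 23*(-1/718))/(824 - 950620) = (-661967 + 23/718)/(-949796) = -475292283/718*(-1/949796) = 475292283/681953528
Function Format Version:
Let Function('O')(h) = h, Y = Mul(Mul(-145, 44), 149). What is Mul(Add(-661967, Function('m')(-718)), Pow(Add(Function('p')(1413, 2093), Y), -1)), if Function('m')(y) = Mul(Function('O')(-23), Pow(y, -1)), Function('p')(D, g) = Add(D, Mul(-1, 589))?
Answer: Rational(475292283, 681953528) ≈ 0.69696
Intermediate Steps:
Y = -950620 (Y = Mul(-6380, 149) = -950620)
Function('p')(D, g) = Add(-589, D) (Function('p')(D, g) = Add(D, -589) = Add(-589, D))
Function('m')(y) = Mul(-23, Pow(y, -1))
Mul(Add(-661967, Function('m')(-718)), Pow(Add(Function('p')(1413, 2093), Y), -1)) = Mul(Add(-661967, Mul(-23, Pow(-718, -1))), Pow(Add(Add(-589, 1413), -950620), -1)) = Mul(Add(-661967, Mul(-23, Rational(-1, 718))), Pow(Add(824, -950620), -1)) = Mul(Add(-661967, Rational(23, 718)), Pow(-949796, -1)) = Mul(Rational(-475292283, 718), Rational(-1, 949796)) = Rational(475292283, 681953528)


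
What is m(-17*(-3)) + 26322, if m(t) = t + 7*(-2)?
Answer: 26359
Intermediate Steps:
m(t) = -14 + t (m(t) = t - 14 = -14 + t)
m(-17*(-3)) + 26322 = (-14 - 17*(-3)) + 26322 = (-14 + 51) + 26322 = 37 + 26322 = 26359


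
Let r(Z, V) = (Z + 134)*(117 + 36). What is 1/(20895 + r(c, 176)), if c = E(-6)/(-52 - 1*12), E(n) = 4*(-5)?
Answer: 16/663117 ≈ 2.4128e-5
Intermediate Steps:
E(n) = -20
c = 5/16 (c = -20/(-52 - 1*12) = -20/(-52 - 12) = -20/(-64) = -20*(-1/64) = 5/16 ≈ 0.31250)
r(Z, V) = 20502 + 153*Z (r(Z, V) = (134 + Z)*153 = 20502 + 153*Z)
1/(20895 + r(c, 176)) = 1/(20895 + (20502 + 153*(5/16))) = 1/(20895 + (20502 + 765/16)) = 1/(20895 + 328797/16) = 1/(663117/16) = 16/663117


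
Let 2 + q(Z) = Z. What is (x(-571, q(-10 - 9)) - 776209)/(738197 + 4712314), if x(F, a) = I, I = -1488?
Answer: -777697/5450511 ≈ -0.14268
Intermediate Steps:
q(Z) = -2 + Z
x(F, a) = -1488
(x(-571, q(-10 - 9)) - 776209)/(738197 + 4712314) = (-1488 - 776209)/(738197 + 4712314) = -777697/5450511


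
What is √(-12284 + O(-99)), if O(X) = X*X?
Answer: I*√2483 ≈ 49.83*I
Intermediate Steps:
O(X) = X²
√(-12284 + O(-99)) = √(-12284 + (-99)²) = √(-12284 + 9801) = √(-2483) = I*√2483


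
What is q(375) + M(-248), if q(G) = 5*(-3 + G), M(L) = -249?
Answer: 1611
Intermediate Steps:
q(G) = -15 + 5*G
q(375) + M(-248) = (-15 + 5*375) - 249 = (-15 + 1875) - 249 = 1860 - 249 = 1611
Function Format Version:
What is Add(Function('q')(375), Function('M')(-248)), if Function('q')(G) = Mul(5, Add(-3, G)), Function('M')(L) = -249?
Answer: 1611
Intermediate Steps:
Function('q')(G) = Add(-15, Mul(5, G))
Add(Function('q')(375), Function('M')(-248)) = Add(Add(-15, Mul(5, 375)), -249) = Add(Add(-15, 1875), -249) = Add(1860, -249) = 1611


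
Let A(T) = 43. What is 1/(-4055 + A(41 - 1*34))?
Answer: -1/4012 ≈ -0.00024925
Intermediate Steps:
1/(-4055 + A(41 - 1*34)) = 1/(-4055 + 43) = 1/(-4012) = -1/4012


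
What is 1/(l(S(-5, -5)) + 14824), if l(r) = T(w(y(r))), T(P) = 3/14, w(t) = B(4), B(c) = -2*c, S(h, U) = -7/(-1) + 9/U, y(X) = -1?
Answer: 14/207539 ≈ 6.7457e-5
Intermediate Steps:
S(h, U) = 7 + 9/U (S(h, U) = -7*(-1) + 9/U = 7 + 9/U)
w(t) = -8 (w(t) = -2*4 = -8)
T(P) = 3/14 (T(P) = 3*(1/14) = 3/14)
l(r) = 3/14
1/(l(S(-5, -5)) + 14824) = 1/(3/14 + 14824) = 1/(207539/14) = 14/207539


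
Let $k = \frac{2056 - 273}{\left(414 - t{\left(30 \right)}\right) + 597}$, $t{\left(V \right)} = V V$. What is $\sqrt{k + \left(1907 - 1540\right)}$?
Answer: $\frac{2 \sqrt{1179930}}{111} \approx 19.572$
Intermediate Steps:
$t{\left(V \right)} = V^{2}$
$k = \frac{1783}{111}$ ($k = \frac{2056 - 273}{\left(414 - 30^{2}\right) + 597} = \frac{1783}{\left(414 - 900\right) + 597} = \frac{1783}{-486 + 597} = \frac{1783}{111} \approx 16.063$)
$\sqrt{k + \left(1907 - 1540\right)} = \sqrt{\frac{1783}{111} + \left(1907 - 1540\right)} = \sqrt{\frac{1783}{111} + 367} = \sqrt{\frac{42520}{111}} = \frac{2 \sqrt{1179930}}{111}$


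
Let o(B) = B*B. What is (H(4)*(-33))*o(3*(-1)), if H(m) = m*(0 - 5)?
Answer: 5940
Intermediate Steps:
H(m) = -5*m (H(m) = m*(-5) = -5*m)
o(B) = B**2
(H(4)*(-33))*o(3*(-1)) = (-5*4*(-33))*(3*(-1))**2 = -20*(-33)*(-3)**2 = 660*9 = 5940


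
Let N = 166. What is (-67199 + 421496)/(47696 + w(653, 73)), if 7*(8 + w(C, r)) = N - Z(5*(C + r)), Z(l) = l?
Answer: 2480079/330352 ≈ 7.5074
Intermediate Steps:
w(C, r) = 110/7 - 5*C/7 - 5*r/7 (w(C, r) = -8 + (166 - 5*(C + r))/7 = -8 + (166 - (5*C + 5*r))/7 = -8 + (166 + (-5*C - 5*r))/7 = -8 + (166 - 5*C - 5*r)/7 = -8 + (166/7 - 5*C/7 - 5*r/7) = 110/7 - 5*C/7 - 5*r/7)
(-67199 + 421496)/(47696 + w(653, 73)) = (-67199 + 421496)/(47696 + (110/7 - 5/7*653 - 5/7*73)) = 354297/(47696 + (110/7 - 3265/7 - 365/7)) = 354297/(47696 - 3520/7) = 354297/(330352/7) = 354297*(7/330352) = 2480079/330352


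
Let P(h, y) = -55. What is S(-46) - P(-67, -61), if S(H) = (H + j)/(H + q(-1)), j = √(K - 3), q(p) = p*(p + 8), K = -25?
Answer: 2961/53 - 2*I*√7/53 ≈ 55.868 - 0.09984*I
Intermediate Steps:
q(p) = p*(8 + p)
j = 2*I*√7 (j = √(-25 - 3) = √(-28) = 2*I*√7 ≈ 5.2915*I)
S(H) = (H + 2*I*√7)/(-7 + H) (S(H) = (H + 2*I*√7)/(H - (8 - 1)) = (H + 2*I*√7)/(H - 1*7) = (H + 2*I*√7)/(H - 7) = (H + 2*I*√7)/(-7 + H))
S(-46) - P(-67, -61) = (-46 + 2*I*√7)/(-7 - 46) - 1*(-55) = (-46 + 2*I*√7)/(-53) + 55 = -(-46 + 2*I*√7)/53 + 55 = (46/53 - 2*I*√7/53) + 55 = 2961/53 - 2*I*√7/53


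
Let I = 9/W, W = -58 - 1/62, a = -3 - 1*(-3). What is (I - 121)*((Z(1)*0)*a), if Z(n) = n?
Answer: 0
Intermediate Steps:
a = 0 (a = -3 + 3 = 0)
W = -3597/62 (W = -58 - 1*1/62 = -58 - 1/62 = -3597/62 ≈ -58.016)
I = -186/1199 (I = 9/(-3597/62) = 9*(-62/3597) = -186/1199 ≈ -0.15513)
(I - 121)*((Z(1)*0)*a) = (-186/1199 - 121)*((1*0)*0) = -0*0 = -145265/1199*0 = 0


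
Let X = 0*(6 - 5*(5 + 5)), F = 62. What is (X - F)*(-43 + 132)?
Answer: -5518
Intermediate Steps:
X = 0 (X = 0*(6 - 5*10) = 0*(6 - 50) = 0*(-44) = 0)
(X - F)*(-43 + 132) = (0 - 1*62)*(-43 + 132) = (0 - 62)*89 = -62*89 = -5518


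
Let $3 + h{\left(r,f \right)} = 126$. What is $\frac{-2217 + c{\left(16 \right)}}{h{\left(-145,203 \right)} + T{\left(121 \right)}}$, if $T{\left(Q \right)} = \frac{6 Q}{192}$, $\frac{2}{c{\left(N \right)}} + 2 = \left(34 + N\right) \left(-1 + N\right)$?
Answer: $- \frac{13266512}{758659} \approx -17.487$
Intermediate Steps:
$h{\left(r,f \right)} = 123$ ($h{\left(r,f \right)} = -3 + 126 = 123$)
$c{\left(N \right)} = \frac{2}{-2 + \left(-1 + N\right) \left(34 + N\right)}$ ($c{\left(N \right)} = \frac{2}{-2 + \left(34 + N\right) \left(-1 + N\right)} = \frac{2}{-2 + \left(-1 + N\right) \left(34 + N\right)}$)
$T{\left(Q \right)} = \frac{Q}{32}$ ($T{\left(Q \right)} = 6 Q \frac{1}{192} = \frac{Q}{32}$)
$\frac{-2217 + c{\left(16 \right)}}{h{\left(-145,203 \right)} + T{\left(121 \right)}} = \frac{-2217 + \frac{2}{-36 + 16^{2} + 33 \cdot 16}}{123 + \frac{1}{32} \cdot 121} = \frac{-2217 + \frac{2}{-36 + 256 + 528}}{123 + \frac{121}{32}} = \frac{-2217 + \frac{2}{748}}{\frac{4057}{32}} = \left(-2217 + 2 \cdot \frac{1}{748}\right) \frac{32}{4057} = \left(-2217 + \frac{1}{374}\right) \frac{32}{4057} = \left(- \frac{829157}{374}\right) \frac{32}{4057} = - \frac{13266512}{758659}$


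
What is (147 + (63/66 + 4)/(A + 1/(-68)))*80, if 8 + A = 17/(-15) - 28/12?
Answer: 1510487760/128821 ≈ 11725.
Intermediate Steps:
A = -172/15 (A = -8 + (17/(-15) - 28/12) = -8 + (17*(-1/15) - 28*1/12) = -8 + (-17/15 - 7/3) = -8 - 52/15 = -172/15 ≈ -11.467)
(147 + (63/66 + 4)/(A + 1/(-68)))*80 = (147 + (63/66 + 4)/(-172/15 + 1/(-68)))*80 = (147 + (63*(1/66) + 4)/(-172/15 - 1/68))*80 = (147 + (21/22 + 4)/(-11711/1020))*80 = (147 + (109/22)*(-1020/11711))*80 = (147 - 55590/128821)*80 = (18881097/128821)*80 = 1510487760/128821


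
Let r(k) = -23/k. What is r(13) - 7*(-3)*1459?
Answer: 398284/13 ≈ 30637.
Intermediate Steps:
r(13) - 7*(-3)*1459 = -23/13 - 7*(-3)*1459 = -23*1/13 + 21*1459 = -23/13 + 30639 = 398284/13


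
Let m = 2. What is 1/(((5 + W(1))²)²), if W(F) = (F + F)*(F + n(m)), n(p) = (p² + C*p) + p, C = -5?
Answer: 1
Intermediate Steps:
n(p) = p² - 4*p (n(p) = (p² - 5*p) + p = p² - 4*p)
W(F) = 2*F*(-4 + F) (W(F) = (F + F)*(F + 2*(-4 + 2)) = (2*F)*(F + 2*(-2)) = (2*F)*(F - 4) = (2*F)*(-4 + F) = 2*F*(-4 + F))
1/(((5 + W(1))²)²) = 1/(((5 + 2*1*(-4 + 1))²)²) = 1/(((5 + 2*1*(-3))²)²) = 1/(((5 - 6)²)²) = 1/(((-1)²)²) = 1/(1²) = 1/1 = 1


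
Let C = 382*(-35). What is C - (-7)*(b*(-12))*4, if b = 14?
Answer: -18074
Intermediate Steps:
C = -13370
C - (-7)*(b*(-12))*4 = -13370 - (-7)*(14*(-12))*4 = -13370 - (-7)*(-168*4) = -13370 - (-7)*(-672) = -13370 - 1*4704 = -13370 - 4704 = -18074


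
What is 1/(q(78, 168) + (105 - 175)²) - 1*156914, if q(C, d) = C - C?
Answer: -768878599/4900 ≈ -1.5691e+5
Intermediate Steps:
q(C, d) = 0
1/(q(78, 168) + (105 - 175)²) - 1*156914 = 1/(0 + (105 - 175)²) - 1*156914 = 1/(0 + (-70)²) - 156914 = 1/(0 + 4900) - 156914 = 1/4900 - 156914 = -768878599/4900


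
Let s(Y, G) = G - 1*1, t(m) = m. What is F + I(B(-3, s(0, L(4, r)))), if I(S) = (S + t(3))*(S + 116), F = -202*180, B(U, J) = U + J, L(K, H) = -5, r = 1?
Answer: -37002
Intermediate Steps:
s(Y, G) = -1 + G (s(Y, G) = G - 1 = -1 + G)
B(U, J) = J + U
F = -36360
I(S) = (3 + S)*(116 + S) (I(S) = (S + 3)*(S + 116) = (3 + S)*(116 + S))
F + I(B(-3, s(0, L(4, r)))) = -36360 + (348 + ((-1 - 5) - 3)**2 + 119*((-1 - 5) - 3)) = -36360 + (348 + (-6 - 3)**2 + 119*(-6 - 3)) = -36360 + (348 + (-9)**2 + 119*(-9)) = -36360 + (348 + 81 - 1071) = -36360 - 642 = -37002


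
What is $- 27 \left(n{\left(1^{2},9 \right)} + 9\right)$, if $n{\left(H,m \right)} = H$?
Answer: $-270$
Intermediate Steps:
$- 27 \left(n{\left(1^{2},9 \right)} + 9\right) = - 27 \left(1^{2} + 9\right) = - 27 \left(1 + 9\right) = \left(-27\right) 10 = -270$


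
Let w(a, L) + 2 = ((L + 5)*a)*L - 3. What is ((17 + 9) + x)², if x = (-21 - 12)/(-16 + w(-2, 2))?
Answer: 1708249/2401 ≈ 711.47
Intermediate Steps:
w(a, L) = -5 + L*a*(5 + L) (w(a, L) = -2 + (((L + 5)*a)*L - 3) = -2 + (((5 + L)*a)*L - 3) = -2 + ((a*(5 + L))*L - 3) = -2 + (L*a*(5 + L) - 3) = -2 + (-3 + L*a*(5 + L)) = -5 + L*a*(5 + L))
x = 33/49 (x = (-21 - 12)/(-16 + (-5 - 2*2² + 5*2*(-2))) = -33/(-16 + (-5 - 2*4 - 20)) = -33/(-16 + (-5 - 8 - 20)) = -33/(-16 - 33) = -33/(-49) = -33*(-1/49) = 33/49 ≈ 0.67347)
((17 + 9) + x)² = ((17 + 9) + 33/49)² = (26 + 33/49)² = (1307/49)² = 1708249/2401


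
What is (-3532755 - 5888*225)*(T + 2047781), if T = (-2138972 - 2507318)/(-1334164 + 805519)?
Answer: -350570985628555295/35243 ≈ -9.9472e+12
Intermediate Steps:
T = 929258/105729 (T = -4646290/(-528645) = -4646290*(-1/528645) = 929258/105729 ≈ 8.7891)
(-3532755 - 5888*225)*(T + 2047781) = (-3532755 - 5888*225)*(929258/105729 + 2047781) = (-3532755 - 1324800)*(216510766607/105729) = -4857555*216510766607/105729 = -350570985628555295/35243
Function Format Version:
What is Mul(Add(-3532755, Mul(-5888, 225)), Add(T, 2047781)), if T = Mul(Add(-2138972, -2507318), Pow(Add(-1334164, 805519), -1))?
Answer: Rational(-350570985628555295, 35243) ≈ -9.9472e+12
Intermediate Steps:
T = Rational(929258, 105729) (T = Mul(-4646290, Pow(-528645, -1)) = Mul(-4646290, Rational(-1, 528645)) = Rational(929258, 105729) ≈ 8.7891)
Mul(Add(-3532755, Mul(-5888, 225)), Add(T, 2047781)) = Mul(Add(-3532755, Mul(-5888, 225)), Add(Rational(929258, 105729), 2047781)) = Mul(Add(-3532755, -1324800), Rational(216510766607, 105729)) = Mul(-4857555, Rational(216510766607, 105729)) = Rational(-350570985628555295, 35243)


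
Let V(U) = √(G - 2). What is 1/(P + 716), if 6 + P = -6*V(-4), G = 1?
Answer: 355/252068 + 3*I/252068 ≈ 0.0014083 + 1.1902e-5*I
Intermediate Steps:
V(U) = I (V(U) = √(1 - 2) = √(-1) = I)
P = -6 - 6*I ≈ -6.0 - 6.0*I
1/(P + 716) = 1/((-6 - 6*I) + 716) = 1/(710 - 6*I) = (710 + 6*I)/504136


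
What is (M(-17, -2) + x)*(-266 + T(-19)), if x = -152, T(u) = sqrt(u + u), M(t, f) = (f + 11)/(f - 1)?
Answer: 41230 - 155*I*sqrt(38) ≈ 41230.0 - 955.48*I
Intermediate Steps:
M(t, f) = (11 + f)/(-1 + f)
T(u) = sqrt(2)*sqrt(u) (T(u) = sqrt(2*u) = sqrt(2)*sqrt(u))
(M(-17, -2) + x)*(-266 + T(-19)) = ((11 - 2)/(-1 - 2) - 152)*(-266 + sqrt(2)*sqrt(-19)) = (9/(-3) - 152)*(-266 + sqrt(2)*(I*sqrt(19))) = (-1/3*9 - 152)*(-266 + I*sqrt(38)) = (-3 - 152)*(-266 + I*sqrt(38)) = -155*(-266 + I*sqrt(38)) = 41230 - 155*I*sqrt(38)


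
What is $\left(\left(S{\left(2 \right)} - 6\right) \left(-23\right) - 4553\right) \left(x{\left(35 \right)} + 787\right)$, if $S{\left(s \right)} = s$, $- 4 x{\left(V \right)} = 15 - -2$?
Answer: $- \frac{13967391}{4} \approx -3.4918 \cdot 10^{6}$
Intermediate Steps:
$x{\left(V \right)} = - \frac{17}{4}$ ($x{\left(V \right)} = - \frac{15 - -2}{4} = - \frac{15 + 2}{4} = \left(- \frac{1}{4}\right) 17 = - \frac{17}{4}$)
$\left(\left(S{\left(2 \right)} - 6\right) \left(-23\right) - 4553\right) \left(x{\left(35 \right)} + 787\right) = \left(\left(2 - 6\right) \left(-23\right) - 4553\right) \left(- \frac{17}{4} + 787\right) = \left(\left(-4\right) \left(-23\right) - 4553\right) \frac{3131}{4} = \left(92 - 4553\right) \frac{3131}{4} = \left(-4461\right) \frac{3131}{4} = - \frac{13967391}{4}$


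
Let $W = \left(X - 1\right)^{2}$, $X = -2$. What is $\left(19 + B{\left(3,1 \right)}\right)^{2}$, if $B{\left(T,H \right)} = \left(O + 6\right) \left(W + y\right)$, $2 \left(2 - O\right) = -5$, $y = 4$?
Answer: $\frac{96721}{4} \approx 24180.0$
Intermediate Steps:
$W = 9$ ($W = \left(-2 - 1\right)^{2} = \left(-3\right)^{2} = 9$)
$O = \frac{9}{2}$ ($O = 2 - - \frac{5}{2} = 2 + \frac{5}{2} = \frac{9}{2} \approx 4.5$)
$B{\left(T,H \right)} = \frac{273}{2}$ ($B{\left(T,H \right)} = \left(\frac{9}{2} + 6\right) \left(9 + 4\right) = \frac{21}{2} \cdot 13 = \frac{273}{2}$)
$\left(19 + B{\left(3,1 \right)}\right)^{2} = \left(19 + \frac{273}{2}\right)^{2} = \left(\frac{311}{2}\right)^{2} = \frac{96721}{4}$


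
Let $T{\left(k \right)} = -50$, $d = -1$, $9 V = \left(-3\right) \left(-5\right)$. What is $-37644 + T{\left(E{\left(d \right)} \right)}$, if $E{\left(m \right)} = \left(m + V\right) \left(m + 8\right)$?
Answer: $-37694$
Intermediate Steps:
$V = \frac{5}{3}$ ($V = \frac{\left(-3\right) \left(-5\right)}{9} = \frac{1}{9} \cdot 15 = \frac{5}{3} \approx 1.6667$)
$E{\left(m \right)} = \left(8 + m\right) \left(\frac{5}{3} + m\right)$ ($E{\left(m \right)} = \left(m + \frac{5}{3}\right) \left(m + 8\right) = \left(\frac{5}{3} + m\right) \left(8 + m\right) = \left(8 + m\right) \left(\frac{5}{3} + m\right)$)
$-37644 + T{\left(E{\left(d \right)} \right)} = -37644 - 50 = -37694$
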